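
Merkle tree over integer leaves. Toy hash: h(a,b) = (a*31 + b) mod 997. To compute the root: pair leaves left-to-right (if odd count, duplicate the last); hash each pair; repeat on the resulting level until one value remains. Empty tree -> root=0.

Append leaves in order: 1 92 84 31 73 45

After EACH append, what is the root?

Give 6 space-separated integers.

Answer: 1 123 519 466 465 566

Derivation:
After append 1 (leaves=[1]):
  L0: [1]
  root=1
After append 92 (leaves=[1, 92]):
  L0: [1, 92]
  L1: h(1,92)=(1*31+92)%997=123 -> [123]
  root=123
After append 84 (leaves=[1, 92, 84]):
  L0: [1, 92, 84]
  L1: h(1,92)=(1*31+92)%997=123 h(84,84)=(84*31+84)%997=694 -> [123, 694]
  L2: h(123,694)=(123*31+694)%997=519 -> [519]
  root=519
After append 31 (leaves=[1, 92, 84, 31]):
  L0: [1, 92, 84, 31]
  L1: h(1,92)=(1*31+92)%997=123 h(84,31)=(84*31+31)%997=641 -> [123, 641]
  L2: h(123,641)=(123*31+641)%997=466 -> [466]
  root=466
After append 73 (leaves=[1, 92, 84, 31, 73]):
  L0: [1, 92, 84, 31, 73]
  L1: h(1,92)=(1*31+92)%997=123 h(84,31)=(84*31+31)%997=641 h(73,73)=(73*31+73)%997=342 -> [123, 641, 342]
  L2: h(123,641)=(123*31+641)%997=466 h(342,342)=(342*31+342)%997=974 -> [466, 974]
  L3: h(466,974)=(466*31+974)%997=465 -> [465]
  root=465
After append 45 (leaves=[1, 92, 84, 31, 73, 45]):
  L0: [1, 92, 84, 31, 73, 45]
  L1: h(1,92)=(1*31+92)%997=123 h(84,31)=(84*31+31)%997=641 h(73,45)=(73*31+45)%997=314 -> [123, 641, 314]
  L2: h(123,641)=(123*31+641)%997=466 h(314,314)=(314*31+314)%997=78 -> [466, 78]
  L3: h(466,78)=(466*31+78)%997=566 -> [566]
  root=566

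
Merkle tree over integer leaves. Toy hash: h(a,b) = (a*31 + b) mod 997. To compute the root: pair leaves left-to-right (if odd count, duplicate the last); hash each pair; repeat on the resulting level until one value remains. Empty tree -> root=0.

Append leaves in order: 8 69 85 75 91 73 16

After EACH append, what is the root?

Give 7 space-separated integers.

After append 8 (leaves=[8]):
  L0: [8]
  root=8
After append 69 (leaves=[8, 69]):
  L0: [8, 69]
  L1: h(8,69)=(8*31+69)%997=317 -> [317]
  root=317
After append 85 (leaves=[8, 69, 85]):
  L0: [8, 69, 85]
  L1: h(8,69)=(8*31+69)%997=317 h(85,85)=(85*31+85)%997=726 -> [317, 726]
  L2: h(317,726)=(317*31+726)%997=583 -> [583]
  root=583
After append 75 (leaves=[8, 69, 85, 75]):
  L0: [8, 69, 85, 75]
  L1: h(8,69)=(8*31+69)%997=317 h(85,75)=(85*31+75)%997=716 -> [317, 716]
  L2: h(317,716)=(317*31+716)%997=573 -> [573]
  root=573
After append 91 (leaves=[8, 69, 85, 75, 91]):
  L0: [8, 69, 85, 75, 91]
  L1: h(8,69)=(8*31+69)%997=317 h(85,75)=(85*31+75)%997=716 h(91,91)=(91*31+91)%997=918 -> [317, 716, 918]
  L2: h(317,716)=(317*31+716)%997=573 h(918,918)=(918*31+918)%997=463 -> [573, 463]
  L3: h(573,463)=(573*31+463)%997=280 -> [280]
  root=280
After append 73 (leaves=[8, 69, 85, 75, 91, 73]):
  L0: [8, 69, 85, 75, 91, 73]
  L1: h(8,69)=(8*31+69)%997=317 h(85,75)=(85*31+75)%997=716 h(91,73)=(91*31+73)%997=900 -> [317, 716, 900]
  L2: h(317,716)=(317*31+716)%997=573 h(900,900)=(900*31+900)%997=884 -> [573, 884]
  L3: h(573,884)=(573*31+884)%997=701 -> [701]
  root=701
After append 16 (leaves=[8, 69, 85, 75, 91, 73, 16]):
  L0: [8, 69, 85, 75, 91, 73, 16]
  L1: h(8,69)=(8*31+69)%997=317 h(85,75)=(85*31+75)%997=716 h(91,73)=(91*31+73)%997=900 h(16,16)=(16*31+16)%997=512 -> [317, 716, 900, 512]
  L2: h(317,716)=(317*31+716)%997=573 h(900,512)=(900*31+512)%997=496 -> [573, 496]
  L3: h(573,496)=(573*31+496)%997=313 -> [313]
  root=313

Answer: 8 317 583 573 280 701 313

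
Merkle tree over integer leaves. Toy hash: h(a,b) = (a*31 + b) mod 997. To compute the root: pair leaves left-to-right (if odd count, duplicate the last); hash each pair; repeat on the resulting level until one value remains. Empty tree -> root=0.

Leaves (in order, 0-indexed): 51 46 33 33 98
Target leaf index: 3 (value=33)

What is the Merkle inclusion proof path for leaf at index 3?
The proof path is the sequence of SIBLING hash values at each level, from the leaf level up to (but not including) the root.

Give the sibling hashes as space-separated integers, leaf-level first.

Answer: 33 630 652

Derivation:
L0 (leaves): [51, 46, 33, 33, 98], target index=3
L1: h(51,46)=(51*31+46)%997=630 [pair 0] h(33,33)=(33*31+33)%997=59 [pair 1] h(98,98)=(98*31+98)%997=145 [pair 2] -> [630, 59, 145]
  Sibling for proof at L0: 33
L2: h(630,59)=(630*31+59)%997=646 [pair 0] h(145,145)=(145*31+145)%997=652 [pair 1] -> [646, 652]
  Sibling for proof at L1: 630
L3: h(646,652)=(646*31+652)%997=738 [pair 0] -> [738]
  Sibling for proof at L2: 652
Root: 738
Proof path (sibling hashes from leaf to root): [33, 630, 652]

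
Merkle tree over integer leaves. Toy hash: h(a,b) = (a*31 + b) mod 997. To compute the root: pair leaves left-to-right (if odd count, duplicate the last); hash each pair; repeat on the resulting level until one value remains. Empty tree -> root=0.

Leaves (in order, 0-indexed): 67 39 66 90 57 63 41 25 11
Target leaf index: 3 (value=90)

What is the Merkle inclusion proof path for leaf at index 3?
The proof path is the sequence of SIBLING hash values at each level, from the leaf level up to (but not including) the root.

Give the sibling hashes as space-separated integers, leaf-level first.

Answer: 66 122 200 531

Derivation:
L0 (leaves): [67, 39, 66, 90, 57, 63, 41, 25, 11], target index=3
L1: h(67,39)=(67*31+39)%997=122 [pair 0] h(66,90)=(66*31+90)%997=142 [pair 1] h(57,63)=(57*31+63)%997=833 [pair 2] h(41,25)=(41*31+25)%997=299 [pair 3] h(11,11)=(11*31+11)%997=352 [pair 4] -> [122, 142, 833, 299, 352]
  Sibling for proof at L0: 66
L2: h(122,142)=(122*31+142)%997=933 [pair 0] h(833,299)=(833*31+299)%997=200 [pair 1] h(352,352)=(352*31+352)%997=297 [pair 2] -> [933, 200, 297]
  Sibling for proof at L1: 122
L3: h(933,200)=(933*31+200)%997=210 [pair 0] h(297,297)=(297*31+297)%997=531 [pair 1] -> [210, 531]
  Sibling for proof at L2: 200
L4: h(210,531)=(210*31+531)%997=62 [pair 0] -> [62]
  Sibling for proof at L3: 531
Root: 62
Proof path (sibling hashes from leaf to root): [66, 122, 200, 531]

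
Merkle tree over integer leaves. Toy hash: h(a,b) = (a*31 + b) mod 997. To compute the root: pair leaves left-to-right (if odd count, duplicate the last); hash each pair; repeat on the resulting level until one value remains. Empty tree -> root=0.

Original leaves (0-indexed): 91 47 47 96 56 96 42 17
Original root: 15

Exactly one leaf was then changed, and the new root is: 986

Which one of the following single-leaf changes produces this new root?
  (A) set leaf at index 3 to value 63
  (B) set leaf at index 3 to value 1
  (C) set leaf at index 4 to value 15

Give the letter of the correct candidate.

Original leaves: [91, 47, 47, 96, 56, 96, 42, 17]
Target new root: 986
Try each candidate change and compute the resulting root:
Candidate A: set leaf[3] = 63 -> leaves = [91, 47, 47, 63, 56, 96, 42, 17]
  L0: [91, 47, 47, 63, 56, 96, 42, 17]
  L1: h(91,47)=(91*31+47)%997=874 h(47,63)=(47*31+63)%997=523 h(56,96)=(56*31+96)%997=835 h(42,17)=(42*31+17)%997=322 -> [874, 523, 835, 322]
  L2: h(874,523)=(874*31+523)%997=698 h(835,322)=(835*31+322)%997=285 -> [698, 285]
  L3: h(698,285)=(698*31+285)%997=986 -> [986]
  root = 986 == target 986  ** MATCH **
Candidate B: set leaf[3] = 1 -> leaves = [91, 47, 47, 1, 56, 96, 42, 17]
  L0: [91, 47, 47, 1, 56, 96, 42, 17]
  L1: h(91,47)=(91*31+47)%997=874 h(47,1)=(47*31+1)%997=461 h(56,96)=(56*31+96)%997=835 h(42,17)=(42*31+17)%997=322 -> [874, 461, 835, 322]
  L2: h(874,461)=(874*31+461)%997=636 h(835,322)=(835*31+322)%997=285 -> [636, 285]
  L3: h(636,285)=(636*31+285)%997=61 -> [61]
  root = 61 != target 986
Candidate C: set leaf[4] = 15 -> leaves = [91, 47, 47, 96, 15, 96, 42, 17]
  L0: [91, 47, 47, 96, 15, 96, 42, 17]
  L1: h(91,47)=(91*31+47)%997=874 h(47,96)=(47*31+96)%997=556 h(15,96)=(15*31+96)%997=561 h(42,17)=(42*31+17)%997=322 -> [874, 556, 561, 322]
  L2: h(874,556)=(874*31+556)%997=731 h(561,322)=(561*31+322)%997=764 -> [731, 764]
  L3: h(731,764)=(731*31+764)%997=494 -> [494]
  root = 494 != target 986
Candidate A produces the target root.

Answer: A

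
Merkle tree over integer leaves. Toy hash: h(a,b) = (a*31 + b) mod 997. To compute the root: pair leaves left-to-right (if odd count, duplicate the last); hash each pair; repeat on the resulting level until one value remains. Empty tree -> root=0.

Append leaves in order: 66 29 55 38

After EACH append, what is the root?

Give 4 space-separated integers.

After append 66 (leaves=[66]):
  L0: [66]
  root=66
After append 29 (leaves=[66, 29]):
  L0: [66, 29]
  L1: h(66,29)=(66*31+29)%997=81 -> [81]
  root=81
After append 55 (leaves=[66, 29, 55]):
  L0: [66, 29, 55]
  L1: h(66,29)=(66*31+29)%997=81 h(55,55)=(55*31+55)%997=763 -> [81, 763]
  L2: h(81,763)=(81*31+763)%997=283 -> [283]
  root=283
After append 38 (leaves=[66, 29, 55, 38]):
  L0: [66, 29, 55, 38]
  L1: h(66,29)=(66*31+29)%997=81 h(55,38)=(55*31+38)%997=746 -> [81, 746]
  L2: h(81,746)=(81*31+746)%997=266 -> [266]
  root=266

Answer: 66 81 283 266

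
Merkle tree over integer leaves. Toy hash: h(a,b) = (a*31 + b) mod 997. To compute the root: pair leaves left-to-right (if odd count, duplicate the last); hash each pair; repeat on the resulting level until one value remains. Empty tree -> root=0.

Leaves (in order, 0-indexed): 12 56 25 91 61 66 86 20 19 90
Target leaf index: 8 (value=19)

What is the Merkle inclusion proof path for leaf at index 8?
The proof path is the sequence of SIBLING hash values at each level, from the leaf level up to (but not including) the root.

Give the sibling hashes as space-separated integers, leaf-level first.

L0 (leaves): [12, 56, 25, 91, 61, 66, 86, 20, 19, 90], target index=8
L1: h(12,56)=(12*31+56)%997=428 [pair 0] h(25,91)=(25*31+91)%997=866 [pair 1] h(61,66)=(61*31+66)%997=960 [pair 2] h(86,20)=(86*31+20)%997=692 [pair 3] h(19,90)=(19*31+90)%997=679 [pair 4] -> [428, 866, 960, 692, 679]
  Sibling for proof at L0: 90
L2: h(428,866)=(428*31+866)%997=176 [pair 0] h(960,692)=(960*31+692)%997=542 [pair 1] h(679,679)=(679*31+679)%997=791 [pair 2] -> [176, 542, 791]
  Sibling for proof at L1: 679
L3: h(176,542)=(176*31+542)%997=16 [pair 0] h(791,791)=(791*31+791)%997=387 [pair 1] -> [16, 387]
  Sibling for proof at L2: 791
L4: h(16,387)=(16*31+387)%997=883 [pair 0] -> [883]
  Sibling for proof at L3: 16
Root: 883
Proof path (sibling hashes from leaf to root): [90, 679, 791, 16]

Answer: 90 679 791 16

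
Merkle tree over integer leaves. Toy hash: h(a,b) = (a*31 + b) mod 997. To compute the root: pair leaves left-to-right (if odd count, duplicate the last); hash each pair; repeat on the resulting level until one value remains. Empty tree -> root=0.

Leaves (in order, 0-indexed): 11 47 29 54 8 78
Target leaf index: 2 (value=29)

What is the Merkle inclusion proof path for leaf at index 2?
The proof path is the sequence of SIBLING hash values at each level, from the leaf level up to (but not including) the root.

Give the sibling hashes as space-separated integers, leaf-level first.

Answer: 54 388 462

Derivation:
L0 (leaves): [11, 47, 29, 54, 8, 78], target index=2
L1: h(11,47)=(11*31+47)%997=388 [pair 0] h(29,54)=(29*31+54)%997=953 [pair 1] h(8,78)=(8*31+78)%997=326 [pair 2] -> [388, 953, 326]
  Sibling for proof at L0: 54
L2: h(388,953)=(388*31+953)%997=20 [pair 0] h(326,326)=(326*31+326)%997=462 [pair 1] -> [20, 462]
  Sibling for proof at L1: 388
L3: h(20,462)=(20*31+462)%997=85 [pair 0] -> [85]
  Sibling for proof at L2: 462
Root: 85
Proof path (sibling hashes from leaf to root): [54, 388, 462]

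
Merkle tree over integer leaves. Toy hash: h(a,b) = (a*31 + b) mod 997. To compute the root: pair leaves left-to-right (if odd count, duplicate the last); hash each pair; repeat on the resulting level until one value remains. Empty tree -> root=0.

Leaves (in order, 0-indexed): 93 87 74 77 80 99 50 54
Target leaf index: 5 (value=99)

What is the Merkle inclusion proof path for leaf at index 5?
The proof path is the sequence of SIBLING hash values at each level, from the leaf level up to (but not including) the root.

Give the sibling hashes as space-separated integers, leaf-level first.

L0 (leaves): [93, 87, 74, 77, 80, 99, 50, 54], target index=5
L1: h(93,87)=(93*31+87)%997=976 [pair 0] h(74,77)=(74*31+77)%997=377 [pair 1] h(80,99)=(80*31+99)%997=585 [pair 2] h(50,54)=(50*31+54)%997=607 [pair 3] -> [976, 377, 585, 607]
  Sibling for proof at L0: 80
L2: h(976,377)=(976*31+377)%997=723 [pair 0] h(585,607)=(585*31+607)%997=796 [pair 1] -> [723, 796]
  Sibling for proof at L1: 607
L3: h(723,796)=(723*31+796)%997=278 [pair 0] -> [278]
  Sibling for proof at L2: 723
Root: 278
Proof path (sibling hashes from leaf to root): [80, 607, 723]

Answer: 80 607 723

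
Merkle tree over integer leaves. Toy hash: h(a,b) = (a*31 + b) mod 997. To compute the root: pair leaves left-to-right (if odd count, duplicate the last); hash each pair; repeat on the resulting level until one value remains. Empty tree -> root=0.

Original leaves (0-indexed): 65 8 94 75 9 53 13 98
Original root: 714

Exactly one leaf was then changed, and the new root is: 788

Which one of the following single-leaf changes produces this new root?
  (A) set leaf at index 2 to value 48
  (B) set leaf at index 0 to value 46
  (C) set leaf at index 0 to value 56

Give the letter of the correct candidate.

Answer: C

Derivation:
Original leaves: [65, 8, 94, 75, 9, 53, 13, 98]
Target new root: 788
Try each candidate change and compute the resulting root:
Candidate A: set leaf[2] = 48 -> leaves = [65, 8, 48, 75, 9, 53, 13, 98]
  L0: [65, 8, 48, 75, 9, 53, 13, 98]
  L1: h(65,8)=(65*31+8)%997=29 h(48,75)=(48*31+75)%997=566 h(9,53)=(9*31+53)%997=332 h(13,98)=(13*31+98)%997=501 -> [29, 566, 332, 501]
  L2: h(29,566)=(29*31+566)%997=468 h(332,501)=(332*31+501)%997=823 -> [468, 823]
  L3: h(468,823)=(468*31+823)%997=376 -> [376]
  root = 376 != target 788
Candidate B: set leaf[0] = 46 -> leaves = [46, 8, 94, 75, 9, 53, 13, 98]
  L0: [46, 8, 94, 75, 9, 53, 13, 98]
  L1: h(46,8)=(46*31+8)%997=437 h(94,75)=(94*31+75)%997=995 h(9,53)=(9*31+53)%997=332 h(13,98)=(13*31+98)%997=501 -> [437, 995, 332, 501]
  L2: h(437,995)=(437*31+995)%997=584 h(332,501)=(332*31+501)%997=823 -> [584, 823]
  L3: h(584,823)=(584*31+823)%997=981 -> [981]
  root = 981 != target 788
Candidate C: set leaf[0] = 56 -> leaves = [56, 8, 94, 75, 9, 53, 13, 98]
  L0: [56, 8, 94, 75, 9, 53, 13, 98]
  L1: h(56,8)=(56*31+8)%997=747 h(94,75)=(94*31+75)%997=995 h(9,53)=(9*31+53)%997=332 h(13,98)=(13*31+98)%997=501 -> [747, 995, 332, 501]
  L2: h(747,995)=(747*31+995)%997=224 h(332,501)=(332*31+501)%997=823 -> [224, 823]
  L3: h(224,823)=(224*31+823)%997=788 -> [788]
  root = 788 == target 788  ** MATCH **
Candidate C produces the target root.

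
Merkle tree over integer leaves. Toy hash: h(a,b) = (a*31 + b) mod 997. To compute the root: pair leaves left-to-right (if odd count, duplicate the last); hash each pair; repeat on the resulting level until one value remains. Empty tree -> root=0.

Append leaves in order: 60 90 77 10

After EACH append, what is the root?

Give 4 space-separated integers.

Answer: 60 953 103 36

Derivation:
After append 60 (leaves=[60]):
  L0: [60]
  root=60
After append 90 (leaves=[60, 90]):
  L0: [60, 90]
  L1: h(60,90)=(60*31+90)%997=953 -> [953]
  root=953
After append 77 (leaves=[60, 90, 77]):
  L0: [60, 90, 77]
  L1: h(60,90)=(60*31+90)%997=953 h(77,77)=(77*31+77)%997=470 -> [953, 470]
  L2: h(953,470)=(953*31+470)%997=103 -> [103]
  root=103
After append 10 (leaves=[60, 90, 77, 10]):
  L0: [60, 90, 77, 10]
  L1: h(60,90)=(60*31+90)%997=953 h(77,10)=(77*31+10)%997=403 -> [953, 403]
  L2: h(953,403)=(953*31+403)%997=36 -> [36]
  root=36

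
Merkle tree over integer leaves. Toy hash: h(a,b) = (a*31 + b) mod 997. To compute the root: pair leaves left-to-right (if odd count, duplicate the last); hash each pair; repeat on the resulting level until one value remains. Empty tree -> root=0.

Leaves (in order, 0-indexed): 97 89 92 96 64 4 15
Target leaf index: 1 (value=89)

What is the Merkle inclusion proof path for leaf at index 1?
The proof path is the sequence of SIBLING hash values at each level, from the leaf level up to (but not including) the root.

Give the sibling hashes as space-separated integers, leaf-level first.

L0 (leaves): [97, 89, 92, 96, 64, 4, 15], target index=1
L1: h(97,89)=(97*31+89)%997=105 [pair 0] h(92,96)=(92*31+96)%997=954 [pair 1] h(64,4)=(64*31+4)%997=991 [pair 2] h(15,15)=(15*31+15)%997=480 [pair 3] -> [105, 954, 991, 480]
  Sibling for proof at L0: 97
L2: h(105,954)=(105*31+954)%997=221 [pair 0] h(991,480)=(991*31+480)%997=294 [pair 1] -> [221, 294]
  Sibling for proof at L1: 954
L3: h(221,294)=(221*31+294)%997=166 [pair 0] -> [166]
  Sibling for proof at L2: 294
Root: 166
Proof path (sibling hashes from leaf to root): [97, 954, 294]

Answer: 97 954 294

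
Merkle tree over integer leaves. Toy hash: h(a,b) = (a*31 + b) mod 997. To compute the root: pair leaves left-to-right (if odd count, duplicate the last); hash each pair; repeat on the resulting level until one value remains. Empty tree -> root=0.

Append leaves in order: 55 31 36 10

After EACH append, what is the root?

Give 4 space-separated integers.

Answer: 55 739 133 107

Derivation:
After append 55 (leaves=[55]):
  L0: [55]
  root=55
After append 31 (leaves=[55, 31]):
  L0: [55, 31]
  L1: h(55,31)=(55*31+31)%997=739 -> [739]
  root=739
After append 36 (leaves=[55, 31, 36]):
  L0: [55, 31, 36]
  L1: h(55,31)=(55*31+31)%997=739 h(36,36)=(36*31+36)%997=155 -> [739, 155]
  L2: h(739,155)=(739*31+155)%997=133 -> [133]
  root=133
After append 10 (leaves=[55, 31, 36, 10]):
  L0: [55, 31, 36, 10]
  L1: h(55,31)=(55*31+31)%997=739 h(36,10)=(36*31+10)%997=129 -> [739, 129]
  L2: h(739,129)=(739*31+129)%997=107 -> [107]
  root=107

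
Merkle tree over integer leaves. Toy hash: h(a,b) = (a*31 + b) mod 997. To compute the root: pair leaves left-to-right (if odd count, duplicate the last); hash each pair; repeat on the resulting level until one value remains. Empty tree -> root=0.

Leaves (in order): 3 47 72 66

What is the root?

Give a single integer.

L0: [3, 47, 72, 66]
L1: h(3,47)=(3*31+47)%997=140 h(72,66)=(72*31+66)%997=304 -> [140, 304]
L2: h(140,304)=(140*31+304)%997=656 -> [656]

Answer: 656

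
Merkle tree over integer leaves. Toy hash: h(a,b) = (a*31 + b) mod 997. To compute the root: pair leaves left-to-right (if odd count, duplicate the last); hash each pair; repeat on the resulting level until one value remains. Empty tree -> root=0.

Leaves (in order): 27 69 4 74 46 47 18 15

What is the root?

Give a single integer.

L0: [27, 69, 4, 74, 46, 47, 18, 15]
L1: h(27,69)=(27*31+69)%997=906 h(4,74)=(4*31+74)%997=198 h(46,47)=(46*31+47)%997=476 h(18,15)=(18*31+15)%997=573 -> [906, 198, 476, 573]
L2: h(906,198)=(906*31+198)%997=368 h(476,573)=(476*31+573)%997=374 -> [368, 374]
L3: h(368,374)=(368*31+374)%997=815 -> [815]

Answer: 815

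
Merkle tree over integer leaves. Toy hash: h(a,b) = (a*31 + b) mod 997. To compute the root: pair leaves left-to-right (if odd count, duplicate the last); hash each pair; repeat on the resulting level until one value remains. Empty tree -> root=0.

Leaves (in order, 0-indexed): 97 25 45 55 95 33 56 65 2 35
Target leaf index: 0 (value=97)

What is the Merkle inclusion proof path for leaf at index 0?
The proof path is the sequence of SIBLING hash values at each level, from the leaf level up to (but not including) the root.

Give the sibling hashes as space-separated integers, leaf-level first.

L0 (leaves): [97, 25, 45, 55, 95, 33, 56, 65, 2, 35], target index=0
L1: h(97,25)=(97*31+25)%997=41 [pair 0] h(45,55)=(45*31+55)%997=453 [pair 1] h(95,33)=(95*31+33)%997=984 [pair 2] h(56,65)=(56*31+65)%997=804 [pair 3] h(2,35)=(2*31+35)%997=97 [pair 4] -> [41, 453, 984, 804, 97]
  Sibling for proof at L0: 25
L2: h(41,453)=(41*31+453)%997=727 [pair 0] h(984,804)=(984*31+804)%997=401 [pair 1] h(97,97)=(97*31+97)%997=113 [pair 2] -> [727, 401, 113]
  Sibling for proof at L1: 453
L3: h(727,401)=(727*31+401)%997=7 [pair 0] h(113,113)=(113*31+113)%997=625 [pair 1] -> [7, 625]
  Sibling for proof at L2: 401
L4: h(7,625)=(7*31+625)%997=842 [pair 0] -> [842]
  Sibling for proof at L3: 625
Root: 842
Proof path (sibling hashes from leaf to root): [25, 453, 401, 625]

Answer: 25 453 401 625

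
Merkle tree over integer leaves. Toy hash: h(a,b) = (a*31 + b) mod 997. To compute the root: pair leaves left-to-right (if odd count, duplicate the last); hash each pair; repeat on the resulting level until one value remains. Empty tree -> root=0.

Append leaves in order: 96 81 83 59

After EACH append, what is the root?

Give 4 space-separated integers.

Answer: 96 66 714 690

Derivation:
After append 96 (leaves=[96]):
  L0: [96]
  root=96
After append 81 (leaves=[96, 81]):
  L0: [96, 81]
  L1: h(96,81)=(96*31+81)%997=66 -> [66]
  root=66
After append 83 (leaves=[96, 81, 83]):
  L0: [96, 81, 83]
  L1: h(96,81)=(96*31+81)%997=66 h(83,83)=(83*31+83)%997=662 -> [66, 662]
  L2: h(66,662)=(66*31+662)%997=714 -> [714]
  root=714
After append 59 (leaves=[96, 81, 83, 59]):
  L0: [96, 81, 83, 59]
  L1: h(96,81)=(96*31+81)%997=66 h(83,59)=(83*31+59)%997=638 -> [66, 638]
  L2: h(66,638)=(66*31+638)%997=690 -> [690]
  root=690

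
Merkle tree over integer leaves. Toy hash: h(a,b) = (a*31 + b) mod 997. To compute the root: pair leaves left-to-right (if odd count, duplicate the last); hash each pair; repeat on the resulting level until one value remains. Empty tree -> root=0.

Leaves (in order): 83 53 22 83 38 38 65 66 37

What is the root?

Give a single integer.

Answer: 802

Derivation:
L0: [83, 53, 22, 83, 38, 38, 65, 66, 37]
L1: h(83,53)=(83*31+53)%997=632 h(22,83)=(22*31+83)%997=765 h(38,38)=(38*31+38)%997=219 h(65,66)=(65*31+66)%997=87 h(37,37)=(37*31+37)%997=187 -> [632, 765, 219, 87, 187]
L2: h(632,765)=(632*31+765)%997=417 h(219,87)=(219*31+87)%997=894 h(187,187)=(187*31+187)%997=2 -> [417, 894, 2]
L3: h(417,894)=(417*31+894)%997=860 h(2,2)=(2*31+2)%997=64 -> [860, 64]
L4: h(860,64)=(860*31+64)%997=802 -> [802]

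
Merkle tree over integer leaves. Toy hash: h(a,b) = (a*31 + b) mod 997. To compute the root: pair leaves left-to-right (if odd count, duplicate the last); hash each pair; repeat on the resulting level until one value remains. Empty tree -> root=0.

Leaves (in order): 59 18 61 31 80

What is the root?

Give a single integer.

Answer: 235

Derivation:
L0: [59, 18, 61, 31, 80]
L1: h(59,18)=(59*31+18)%997=850 h(61,31)=(61*31+31)%997=925 h(80,80)=(80*31+80)%997=566 -> [850, 925, 566]
L2: h(850,925)=(850*31+925)%997=356 h(566,566)=(566*31+566)%997=166 -> [356, 166]
L3: h(356,166)=(356*31+166)%997=235 -> [235]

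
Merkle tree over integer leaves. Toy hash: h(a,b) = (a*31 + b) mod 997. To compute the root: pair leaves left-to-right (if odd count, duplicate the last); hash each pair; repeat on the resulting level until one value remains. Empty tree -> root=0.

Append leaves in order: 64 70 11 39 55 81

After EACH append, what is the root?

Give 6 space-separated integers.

After append 64 (leaves=[64]):
  L0: [64]
  root=64
After append 70 (leaves=[64, 70]):
  L0: [64, 70]
  L1: h(64,70)=(64*31+70)%997=60 -> [60]
  root=60
After append 11 (leaves=[64, 70, 11]):
  L0: [64, 70, 11]
  L1: h(64,70)=(64*31+70)%997=60 h(11,11)=(11*31+11)%997=352 -> [60, 352]
  L2: h(60,352)=(60*31+352)%997=218 -> [218]
  root=218
After append 39 (leaves=[64, 70, 11, 39]):
  L0: [64, 70, 11, 39]
  L1: h(64,70)=(64*31+70)%997=60 h(11,39)=(11*31+39)%997=380 -> [60, 380]
  L2: h(60,380)=(60*31+380)%997=246 -> [246]
  root=246
After append 55 (leaves=[64, 70, 11, 39, 55]):
  L0: [64, 70, 11, 39, 55]
  L1: h(64,70)=(64*31+70)%997=60 h(11,39)=(11*31+39)%997=380 h(55,55)=(55*31+55)%997=763 -> [60, 380, 763]
  L2: h(60,380)=(60*31+380)%997=246 h(763,763)=(763*31+763)%997=488 -> [246, 488]
  L3: h(246,488)=(246*31+488)%997=138 -> [138]
  root=138
After append 81 (leaves=[64, 70, 11, 39, 55, 81]):
  L0: [64, 70, 11, 39, 55, 81]
  L1: h(64,70)=(64*31+70)%997=60 h(11,39)=(11*31+39)%997=380 h(55,81)=(55*31+81)%997=789 -> [60, 380, 789]
  L2: h(60,380)=(60*31+380)%997=246 h(789,789)=(789*31+789)%997=323 -> [246, 323]
  L3: h(246,323)=(246*31+323)%997=970 -> [970]
  root=970

Answer: 64 60 218 246 138 970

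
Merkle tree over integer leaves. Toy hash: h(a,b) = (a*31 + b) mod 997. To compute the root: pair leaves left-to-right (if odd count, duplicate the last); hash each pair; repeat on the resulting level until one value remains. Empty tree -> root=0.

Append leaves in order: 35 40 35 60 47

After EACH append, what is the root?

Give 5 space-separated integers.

After append 35 (leaves=[35]):
  L0: [35]
  root=35
After append 40 (leaves=[35, 40]):
  L0: [35, 40]
  L1: h(35,40)=(35*31+40)%997=128 -> [128]
  root=128
After append 35 (leaves=[35, 40, 35]):
  L0: [35, 40, 35]
  L1: h(35,40)=(35*31+40)%997=128 h(35,35)=(35*31+35)%997=123 -> [128, 123]
  L2: h(128,123)=(128*31+123)%997=103 -> [103]
  root=103
After append 60 (leaves=[35, 40, 35, 60]):
  L0: [35, 40, 35, 60]
  L1: h(35,40)=(35*31+40)%997=128 h(35,60)=(35*31+60)%997=148 -> [128, 148]
  L2: h(128,148)=(128*31+148)%997=128 -> [128]
  root=128
After append 47 (leaves=[35, 40, 35, 60, 47]):
  L0: [35, 40, 35, 60, 47]
  L1: h(35,40)=(35*31+40)%997=128 h(35,60)=(35*31+60)%997=148 h(47,47)=(47*31+47)%997=507 -> [128, 148, 507]
  L2: h(128,148)=(128*31+148)%997=128 h(507,507)=(507*31+507)%997=272 -> [128, 272]
  L3: h(128,272)=(128*31+272)%997=252 -> [252]
  root=252

Answer: 35 128 103 128 252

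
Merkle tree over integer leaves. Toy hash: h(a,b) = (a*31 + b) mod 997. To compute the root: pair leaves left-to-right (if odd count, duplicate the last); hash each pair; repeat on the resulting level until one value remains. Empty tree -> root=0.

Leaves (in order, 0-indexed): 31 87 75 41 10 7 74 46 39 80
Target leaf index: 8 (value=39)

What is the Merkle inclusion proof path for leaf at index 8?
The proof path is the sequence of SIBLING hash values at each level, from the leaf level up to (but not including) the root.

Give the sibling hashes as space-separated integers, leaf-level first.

Answer: 80 292 371 926

Derivation:
L0 (leaves): [31, 87, 75, 41, 10, 7, 74, 46, 39, 80], target index=8
L1: h(31,87)=(31*31+87)%997=51 [pair 0] h(75,41)=(75*31+41)%997=372 [pair 1] h(10,7)=(10*31+7)%997=317 [pair 2] h(74,46)=(74*31+46)%997=346 [pair 3] h(39,80)=(39*31+80)%997=292 [pair 4] -> [51, 372, 317, 346, 292]
  Sibling for proof at L0: 80
L2: h(51,372)=(51*31+372)%997=956 [pair 0] h(317,346)=(317*31+346)%997=203 [pair 1] h(292,292)=(292*31+292)%997=371 [pair 2] -> [956, 203, 371]
  Sibling for proof at L1: 292
L3: h(956,203)=(956*31+203)%997=926 [pair 0] h(371,371)=(371*31+371)%997=905 [pair 1] -> [926, 905]
  Sibling for proof at L2: 371
L4: h(926,905)=(926*31+905)%997=698 [pair 0] -> [698]
  Sibling for proof at L3: 926
Root: 698
Proof path (sibling hashes from leaf to root): [80, 292, 371, 926]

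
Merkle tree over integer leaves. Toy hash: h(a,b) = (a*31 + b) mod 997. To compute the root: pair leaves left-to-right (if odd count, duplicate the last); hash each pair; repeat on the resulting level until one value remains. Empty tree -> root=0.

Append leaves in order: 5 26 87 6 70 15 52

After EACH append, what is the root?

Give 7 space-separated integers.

After append 5 (leaves=[5]):
  L0: [5]
  root=5
After append 26 (leaves=[5, 26]):
  L0: [5, 26]
  L1: h(5,26)=(5*31+26)%997=181 -> [181]
  root=181
After append 87 (leaves=[5, 26, 87]):
  L0: [5, 26, 87]
  L1: h(5,26)=(5*31+26)%997=181 h(87,87)=(87*31+87)%997=790 -> [181, 790]
  L2: h(181,790)=(181*31+790)%997=419 -> [419]
  root=419
After append 6 (leaves=[5, 26, 87, 6]):
  L0: [5, 26, 87, 6]
  L1: h(5,26)=(5*31+26)%997=181 h(87,6)=(87*31+6)%997=709 -> [181, 709]
  L2: h(181,709)=(181*31+709)%997=338 -> [338]
  root=338
After append 70 (leaves=[5, 26, 87, 6, 70]):
  L0: [5, 26, 87, 6, 70]
  L1: h(5,26)=(5*31+26)%997=181 h(87,6)=(87*31+6)%997=709 h(70,70)=(70*31+70)%997=246 -> [181, 709, 246]
  L2: h(181,709)=(181*31+709)%997=338 h(246,246)=(246*31+246)%997=893 -> [338, 893]
  L3: h(338,893)=(338*31+893)%997=404 -> [404]
  root=404
After append 15 (leaves=[5, 26, 87, 6, 70, 15]):
  L0: [5, 26, 87, 6, 70, 15]
  L1: h(5,26)=(5*31+26)%997=181 h(87,6)=(87*31+6)%997=709 h(70,15)=(70*31+15)%997=191 -> [181, 709, 191]
  L2: h(181,709)=(181*31+709)%997=338 h(191,191)=(191*31+191)%997=130 -> [338, 130]
  L3: h(338,130)=(338*31+130)%997=638 -> [638]
  root=638
After append 52 (leaves=[5, 26, 87, 6, 70, 15, 52]):
  L0: [5, 26, 87, 6, 70, 15, 52]
  L1: h(5,26)=(5*31+26)%997=181 h(87,6)=(87*31+6)%997=709 h(70,15)=(70*31+15)%997=191 h(52,52)=(52*31+52)%997=667 -> [181, 709, 191, 667]
  L2: h(181,709)=(181*31+709)%997=338 h(191,667)=(191*31+667)%997=606 -> [338, 606]
  L3: h(338,606)=(338*31+606)%997=117 -> [117]
  root=117

Answer: 5 181 419 338 404 638 117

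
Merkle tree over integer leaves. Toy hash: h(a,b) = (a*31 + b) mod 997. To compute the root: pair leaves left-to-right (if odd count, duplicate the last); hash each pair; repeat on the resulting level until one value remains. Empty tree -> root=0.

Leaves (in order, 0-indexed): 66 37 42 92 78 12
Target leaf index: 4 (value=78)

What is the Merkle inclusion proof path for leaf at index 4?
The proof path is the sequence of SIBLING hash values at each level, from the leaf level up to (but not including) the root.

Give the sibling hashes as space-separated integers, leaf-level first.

Answer: 12 436 165

Derivation:
L0 (leaves): [66, 37, 42, 92, 78, 12], target index=4
L1: h(66,37)=(66*31+37)%997=89 [pair 0] h(42,92)=(42*31+92)%997=397 [pair 1] h(78,12)=(78*31+12)%997=436 [pair 2] -> [89, 397, 436]
  Sibling for proof at L0: 12
L2: h(89,397)=(89*31+397)%997=165 [pair 0] h(436,436)=(436*31+436)%997=991 [pair 1] -> [165, 991]
  Sibling for proof at L1: 436
L3: h(165,991)=(165*31+991)%997=124 [pair 0] -> [124]
  Sibling for proof at L2: 165
Root: 124
Proof path (sibling hashes from leaf to root): [12, 436, 165]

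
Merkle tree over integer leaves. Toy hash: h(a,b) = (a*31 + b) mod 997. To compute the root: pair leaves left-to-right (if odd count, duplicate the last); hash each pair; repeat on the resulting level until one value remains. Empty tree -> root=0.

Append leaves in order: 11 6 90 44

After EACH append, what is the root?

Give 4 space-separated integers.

Answer: 11 347 676 630

Derivation:
After append 11 (leaves=[11]):
  L0: [11]
  root=11
After append 6 (leaves=[11, 6]):
  L0: [11, 6]
  L1: h(11,6)=(11*31+6)%997=347 -> [347]
  root=347
After append 90 (leaves=[11, 6, 90]):
  L0: [11, 6, 90]
  L1: h(11,6)=(11*31+6)%997=347 h(90,90)=(90*31+90)%997=886 -> [347, 886]
  L2: h(347,886)=(347*31+886)%997=676 -> [676]
  root=676
After append 44 (leaves=[11, 6, 90, 44]):
  L0: [11, 6, 90, 44]
  L1: h(11,6)=(11*31+6)%997=347 h(90,44)=(90*31+44)%997=840 -> [347, 840]
  L2: h(347,840)=(347*31+840)%997=630 -> [630]
  root=630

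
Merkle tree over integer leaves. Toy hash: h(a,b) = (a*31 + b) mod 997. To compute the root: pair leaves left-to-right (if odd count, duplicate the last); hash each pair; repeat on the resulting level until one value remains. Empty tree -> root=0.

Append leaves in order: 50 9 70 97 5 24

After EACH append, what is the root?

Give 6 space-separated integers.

After append 50 (leaves=[50]):
  L0: [50]
  root=50
After append 9 (leaves=[50, 9]):
  L0: [50, 9]
  L1: h(50,9)=(50*31+9)%997=562 -> [562]
  root=562
After append 70 (leaves=[50, 9, 70]):
  L0: [50, 9, 70]
  L1: h(50,9)=(50*31+9)%997=562 h(70,70)=(70*31+70)%997=246 -> [562, 246]
  L2: h(562,246)=(562*31+246)%997=719 -> [719]
  root=719
After append 97 (leaves=[50, 9, 70, 97]):
  L0: [50, 9, 70, 97]
  L1: h(50,9)=(50*31+9)%997=562 h(70,97)=(70*31+97)%997=273 -> [562, 273]
  L2: h(562,273)=(562*31+273)%997=746 -> [746]
  root=746
After append 5 (leaves=[50, 9, 70, 97, 5]):
  L0: [50, 9, 70, 97, 5]
  L1: h(50,9)=(50*31+9)%997=562 h(70,97)=(70*31+97)%997=273 h(5,5)=(5*31+5)%997=160 -> [562, 273, 160]
  L2: h(562,273)=(562*31+273)%997=746 h(160,160)=(160*31+160)%997=135 -> [746, 135]
  L3: h(746,135)=(746*31+135)%997=330 -> [330]
  root=330
After append 24 (leaves=[50, 9, 70, 97, 5, 24]):
  L0: [50, 9, 70, 97, 5, 24]
  L1: h(50,9)=(50*31+9)%997=562 h(70,97)=(70*31+97)%997=273 h(5,24)=(5*31+24)%997=179 -> [562, 273, 179]
  L2: h(562,273)=(562*31+273)%997=746 h(179,179)=(179*31+179)%997=743 -> [746, 743]
  L3: h(746,743)=(746*31+743)%997=938 -> [938]
  root=938

Answer: 50 562 719 746 330 938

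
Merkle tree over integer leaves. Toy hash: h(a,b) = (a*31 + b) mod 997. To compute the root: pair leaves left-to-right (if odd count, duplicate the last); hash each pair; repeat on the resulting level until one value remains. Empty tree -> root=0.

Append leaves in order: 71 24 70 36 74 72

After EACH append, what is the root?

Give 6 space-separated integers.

Answer: 71 231 428 394 254 190

Derivation:
After append 71 (leaves=[71]):
  L0: [71]
  root=71
After append 24 (leaves=[71, 24]):
  L0: [71, 24]
  L1: h(71,24)=(71*31+24)%997=231 -> [231]
  root=231
After append 70 (leaves=[71, 24, 70]):
  L0: [71, 24, 70]
  L1: h(71,24)=(71*31+24)%997=231 h(70,70)=(70*31+70)%997=246 -> [231, 246]
  L2: h(231,246)=(231*31+246)%997=428 -> [428]
  root=428
After append 36 (leaves=[71, 24, 70, 36]):
  L0: [71, 24, 70, 36]
  L1: h(71,24)=(71*31+24)%997=231 h(70,36)=(70*31+36)%997=212 -> [231, 212]
  L2: h(231,212)=(231*31+212)%997=394 -> [394]
  root=394
After append 74 (leaves=[71, 24, 70, 36, 74]):
  L0: [71, 24, 70, 36, 74]
  L1: h(71,24)=(71*31+24)%997=231 h(70,36)=(70*31+36)%997=212 h(74,74)=(74*31+74)%997=374 -> [231, 212, 374]
  L2: h(231,212)=(231*31+212)%997=394 h(374,374)=(374*31+374)%997=4 -> [394, 4]
  L3: h(394,4)=(394*31+4)%997=254 -> [254]
  root=254
After append 72 (leaves=[71, 24, 70, 36, 74, 72]):
  L0: [71, 24, 70, 36, 74, 72]
  L1: h(71,24)=(71*31+24)%997=231 h(70,36)=(70*31+36)%997=212 h(74,72)=(74*31+72)%997=372 -> [231, 212, 372]
  L2: h(231,212)=(231*31+212)%997=394 h(372,372)=(372*31+372)%997=937 -> [394, 937]
  L3: h(394,937)=(394*31+937)%997=190 -> [190]
  root=190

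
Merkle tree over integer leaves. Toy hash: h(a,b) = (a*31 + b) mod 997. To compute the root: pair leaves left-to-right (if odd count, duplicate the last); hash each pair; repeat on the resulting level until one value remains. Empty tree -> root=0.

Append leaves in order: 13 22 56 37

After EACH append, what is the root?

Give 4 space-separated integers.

After append 13 (leaves=[13]):
  L0: [13]
  root=13
After append 22 (leaves=[13, 22]):
  L0: [13, 22]
  L1: h(13,22)=(13*31+22)%997=425 -> [425]
  root=425
After append 56 (leaves=[13, 22, 56]):
  L0: [13, 22, 56]
  L1: h(13,22)=(13*31+22)%997=425 h(56,56)=(56*31+56)%997=795 -> [425, 795]
  L2: h(425,795)=(425*31+795)%997=12 -> [12]
  root=12
After append 37 (leaves=[13, 22, 56, 37]):
  L0: [13, 22, 56, 37]
  L1: h(13,22)=(13*31+22)%997=425 h(56,37)=(56*31+37)%997=776 -> [425, 776]
  L2: h(425,776)=(425*31+776)%997=990 -> [990]
  root=990

Answer: 13 425 12 990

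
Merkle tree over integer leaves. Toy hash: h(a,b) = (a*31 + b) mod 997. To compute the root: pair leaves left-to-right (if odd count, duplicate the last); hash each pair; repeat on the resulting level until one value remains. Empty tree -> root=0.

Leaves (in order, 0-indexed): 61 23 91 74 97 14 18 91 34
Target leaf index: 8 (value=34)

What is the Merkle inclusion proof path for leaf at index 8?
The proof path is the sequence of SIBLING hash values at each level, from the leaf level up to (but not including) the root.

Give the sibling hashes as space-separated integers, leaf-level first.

L0 (leaves): [61, 23, 91, 74, 97, 14, 18, 91, 34], target index=8
L1: h(61,23)=(61*31+23)%997=917 [pair 0] h(91,74)=(91*31+74)%997=901 [pair 1] h(97,14)=(97*31+14)%997=30 [pair 2] h(18,91)=(18*31+91)%997=649 [pair 3] h(34,34)=(34*31+34)%997=91 [pair 4] -> [917, 901, 30, 649, 91]
  Sibling for proof at L0: 34
L2: h(917,901)=(917*31+901)%997=415 [pair 0] h(30,649)=(30*31+649)%997=582 [pair 1] h(91,91)=(91*31+91)%997=918 [pair 2] -> [415, 582, 918]
  Sibling for proof at L1: 91
L3: h(415,582)=(415*31+582)%997=486 [pair 0] h(918,918)=(918*31+918)%997=463 [pair 1] -> [486, 463]
  Sibling for proof at L2: 918
L4: h(486,463)=(486*31+463)%997=574 [pair 0] -> [574]
  Sibling for proof at L3: 486
Root: 574
Proof path (sibling hashes from leaf to root): [34, 91, 918, 486]

Answer: 34 91 918 486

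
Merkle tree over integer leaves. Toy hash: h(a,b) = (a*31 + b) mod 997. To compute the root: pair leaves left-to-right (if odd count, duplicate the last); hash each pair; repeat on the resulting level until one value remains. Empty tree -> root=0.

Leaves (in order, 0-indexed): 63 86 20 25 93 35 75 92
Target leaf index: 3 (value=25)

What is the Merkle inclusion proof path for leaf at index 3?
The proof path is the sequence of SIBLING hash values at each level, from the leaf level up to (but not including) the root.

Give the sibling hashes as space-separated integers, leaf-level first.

L0 (leaves): [63, 86, 20, 25, 93, 35, 75, 92], target index=3
L1: h(63,86)=(63*31+86)%997=45 [pair 0] h(20,25)=(20*31+25)%997=645 [pair 1] h(93,35)=(93*31+35)%997=924 [pair 2] h(75,92)=(75*31+92)%997=423 [pair 3] -> [45, 645, 924, 423]
  Sibling for proof at L0: 20
L2: h(45,645)=(45*31+645)%997=46 [pair 0] h(924,423)=(924*31+423)%997=154 [pair 1] -> [46, 154]
  Sibling for proof at L1: 45
L3: h(46,154)=(46*31+154)%997=583 [pair 0] -> [583]
  Sibling for proof at L2: 154
Root: 583
Proof path (sibling hashes from leaf to root): [20, 45, 154]

Answer: 20 45 154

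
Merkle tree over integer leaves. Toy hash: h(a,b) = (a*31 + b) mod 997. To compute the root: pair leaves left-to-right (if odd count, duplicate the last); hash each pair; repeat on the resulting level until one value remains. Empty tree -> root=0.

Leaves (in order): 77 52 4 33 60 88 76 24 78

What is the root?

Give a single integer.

L0: [77, 52, 4, 33, 60, 88, 76, 24, 78]
L1: h(77,52)=(77*31+52)%997=445 h(4,33)=(4*31+33)%997=157 h(60,88)=(60*31+88)%997=951 h(76,24)=(76*31+24)%997=386 h(78,78)=(78*31+78)%997=502 -> [445, 157, 951, 386, 502]
L2: h(445,157)=(445*31+157)%997=991 h(951,386)=(951*31+386)%997=954 h(502,502)=(502*31+502)%997=112 -> [991, 954, 112]
L3: h(991,954)=(991*31+954)%997=768 h(112,112)=(112*31+112)%997=593 -> [768, 593]
L4: h(768,593)=(768*31+593)%997=473 -> [473]

Answer: 473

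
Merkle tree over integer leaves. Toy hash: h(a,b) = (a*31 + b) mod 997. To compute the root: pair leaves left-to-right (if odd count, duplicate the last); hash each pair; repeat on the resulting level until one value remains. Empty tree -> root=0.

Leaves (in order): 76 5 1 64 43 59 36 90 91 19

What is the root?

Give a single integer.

Answer: 909

Derivation:
L0: [76, 5, 1, 64, 43, 59, 36, 90, 91, 19]
L1: h(76,5)=(76*31+5)%997=367 h(1,64)=(1*31+64)%997=95 h(43,59)=(43*31+59)%997=395 h(36,90)=(36*31+90)%997=209 h(91,19)=(91*31+19)%997=846 -> [367, 95, 395, 209, 846]
L2: h(367,95)=(367*31+95)%997=505 h(395,209)=(395*31+209)%997=490 h(846,846)=(846*31+846)%997=153 -> [505, 490, 153]
L3: h(505,490)=(505*31+490)%997=193 h(153,153)=(153*31+153)%997=908 -> [193, 908]
L4: h(193,908)=(193*31+908)%997=909 -> [909]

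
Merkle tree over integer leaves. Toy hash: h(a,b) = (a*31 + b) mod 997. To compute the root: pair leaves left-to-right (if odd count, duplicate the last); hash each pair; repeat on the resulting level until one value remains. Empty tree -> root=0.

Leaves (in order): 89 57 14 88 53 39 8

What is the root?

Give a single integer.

Answer: 105

Derivation:
L0: [89, 57, 14, 88, 53, 39, 8]
L1: h(89,57)=(89*31+57)%997=822 h(14,88)=(14*31+88)%997=522 h(53,39)=(53*31+39)%997=685 h(8,8)=(8*31+8)%997=256 -> [822, 522, 685, 256]
L2: h(822,522)=(822*31+522)%997=82 h(685,256)=(685*31+256)%997=554 -> [82, 554]
L3: h(82,554)=(82*31+554)%997=105 -> [105]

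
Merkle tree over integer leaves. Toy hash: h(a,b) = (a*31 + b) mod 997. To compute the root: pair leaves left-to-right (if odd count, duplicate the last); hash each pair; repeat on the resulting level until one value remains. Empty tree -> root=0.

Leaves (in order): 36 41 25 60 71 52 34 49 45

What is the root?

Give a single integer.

Answer: 691

Derivation:
L0: [36, 41, 25, 60, 71, 52, 34, 49, 45]
L1: h(36,41)=(36*31+41)%997=160 h(25,60)=(25*31+60)%997=835 h(71,52)=(71*31+52)%997=259 h(34,49)=(34*31+49)%997=106 h(45,45)=(45*31+45)%997=443 -> [160, 835, 259, 106, 443]
L2: h(160,835)=(160*31+835)%997=810 h(259,106)=(259*31+106)%997=159 h(443,443)=(443*31+443)%997=218 -> [810, 159, 218]
L3: h(810,159)=(810*31+159)%997=344 h(218,218)=(218*31+218)%997=994 -> [344, 994]
L4: h(344,994)=(344*31+994)%997=691 -> [691]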